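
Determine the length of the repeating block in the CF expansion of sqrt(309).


Run the CF algorithm for sqrt(309).
a_0 = floor(sqrt(309)) = 17; set m_0=0, q_0=1.
Recurrence: m' = q*a - m,  q' = (d - m'^2)/q,  a' = floor((a_0 + m')/q').
  step 1: m=17, q=20, a=1
  step 2: m=3, q=15, a=1
  step 3: m=12, q=11, a=2
  step 4: m=10, q=19, a=1
  step 5: m=9, q=12, a=2
  step 6: m=15, q=7, a=4
  step 7: m=13, q=20, a=1
  step 8: m=7, q=13, a=1
  step 9: m=6, q=21, a=1
  step 10: m=15, q=4, a=8
  step 11: m=17, q=5, a=6
  step 12: m=13, q=28, a=1
  step 13: m=15, q=3, a=10
  step 14: m=15, q=28, a=1
  step 15: m=13, q=5, a=6
  step 16: m=17, q=4, a=8
  step 17: m=15, q=21, a=1
  step 18: m=6, q=13, a=1
  step 19: m=7, q=20, a=1
  step 20: m=13, q=7, a=4
  step 21: m=15, q=12, a=2
  step 22: m=9, q=19, a=1
  step 23: m=10, q=11, a=2
  step 24: m=12, q=15, a=1
  step 25: m=3, q=20, a=1
  step 26: m=17, q=1, a=34
a_26 = 2*a_0 = 34, so the period closes here.
sqrt(309) = [17; 1, 1, 2, 1, 2, 4, 1, 1, 1, 8, 6, 1, 10, 1, 6, 8, 1, 1, 1, 4, 2, 1, 2, 1, 1, 34]
Period length = 26

26


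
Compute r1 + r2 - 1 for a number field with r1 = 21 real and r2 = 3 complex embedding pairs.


By Dirichlet's unit theorem:
rank = r1 + r2 - 1
= 21 + 3 - 1
= 23

23


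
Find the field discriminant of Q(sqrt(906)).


For K = Q(sqrt(d)) with d squarefree: disc(K) = d if d = 1 mod 4, and disc(K) = 4d if d = 2 or 3 mod 4.
Here d = 906, and d mod 4 = 2.
d = 2 mod 4, not 1 (O_K = Z[sqrt(d)]), so disc(K) = 4d = 4 * (906) = 3624

3624


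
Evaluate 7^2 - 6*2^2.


x^2 - d*y^2
= 7^2 - 6*2^2
= 49 - 24
= 25

25


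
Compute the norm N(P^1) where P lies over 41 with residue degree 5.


N(P^a) = p^(a*f)
= 41^(1*5)
= 41^5
= 115856201

115856201


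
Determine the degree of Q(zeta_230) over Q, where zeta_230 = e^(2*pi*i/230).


The degree equals Euler's totient phi(230).
230 = 2 * 5 * 23
phi(230) = 88

88


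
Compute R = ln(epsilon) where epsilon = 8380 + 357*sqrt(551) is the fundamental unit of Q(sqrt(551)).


epsilon = 8380 + 357*sqrt(551)
= 16759.9999
R = ln(16759.9999)
= 9.7268

9.7268


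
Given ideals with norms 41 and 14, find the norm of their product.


N(IJ) = N(I) * N(J)
= 41 * 14
= 574

574


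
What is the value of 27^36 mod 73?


p = 73 is prime and the exponent is (p-1)/2 = 36, so by Euler's criterion 27^36 = (27/73) = +1 or -1 mod 73.
Compute by square-and-multiply:
  36 = 32 + 4 (binary 100100)
  Repeated squaring mod 73: 27^1 = 27, 27^2 = 72, 27^4 = 1, 27^8 = 1, 27^16 = 1, 27^32 = 1
  27^36 = 27^32 * 27^4 = 1 * 1 mod 73
    1 * 1 = 1 = 1 mod 73
  27^36 = 1 mod 73
Result 1: 27 is a quadratic residue mod 73.
27^36 mod 73 = 1

1


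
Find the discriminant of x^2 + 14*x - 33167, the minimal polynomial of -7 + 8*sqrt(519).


The element -7 + 8*sqrt(519) has minimal polynomial:
x^2 + 14*x - 33167
Discriminant = (14)^2 - 4*(-33167)
= 196 + 132668
= 132864

132864


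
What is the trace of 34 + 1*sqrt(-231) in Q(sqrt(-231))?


Tr(a + b*sqrt(d)) = (a + b*sqrt(d)) + (a - b*sqrt(d)) = 2a
= 2 * (34)
= 68

68


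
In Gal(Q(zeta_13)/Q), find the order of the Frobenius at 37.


The Frobenius at p in Gal(Q(zeta_n)/Q) = (Z/nZ)* is the class of p, so its order is ord_13(37), the smallest k >= 1 with 37^k = 1 mod 13.
n = 13 = 13, phi(13) = 12; the order divides phi(n).
Divisors of 12: 1, 2, 3, 4, 6, 12
Repeated squaring mod 13: 37^1 = 11, 37^2 = 4, 37^4 = 3, 37^8 = 9
Test divisors in increasing order:
  k=1: 37^1 = 11 mod 13
  k=2: 37^2 = 4 mod 13
  k=3: 37^3 = 4 * 11 = 5 mod 13
  k=4: 37^4 = 3 mod 13
  k=6: 37^6 = 3 * 4 = 12 mod 13
  k=12: 37^12 = 9 * 3 = 1 mod 13  <- first divisor giving 1
Order = 12

12


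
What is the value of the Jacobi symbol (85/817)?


Compute (85/817) via quadratic reciprocity:
  reciprocity: (85/817) -> +(817/85)
  reduce: (52/85)
  pull out 2: (2/85) = -1  (since 85 mod 8 = 5)
  pull out 2: (2/85) = -1  (since 85 mod 8 = 5)
  reciprocity: (13/85) -> +(85/13)
  reduce: (7/13)
  reciprocity: (7/13) -> +(13/7)
  reduce: (6/7)
  pull out 2: (2/7) = +1  (since 7 mod 8 = 7)
  reciprocity: (3/7) -> -(7/3)
  reduce: (1/3)
  (1/3) = 1
Product of signs = -1

-1


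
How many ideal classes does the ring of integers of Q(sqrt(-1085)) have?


K = Q(sqrt(-1085)). d mod 4 = 3, so D = disc(K) = 4d = -4340
h(K) equals the number of primitive reduced positive-definite forms (a, b, c) = a*x^2 + b*x*y + c*y^2 with b^2 - 4ac = D,
where reduced means |b| <= a <= c, with b >= 0 whenever |b| = a or a = c, and primitive means gcd(a, b, c) = 1.
Reduced forces 3a^2 <= |D| = 4340, so 1 <= a <= 38; b must have the parity of D, and c = (b^2 - D)/(4a) must be an integer >= a.
Enumerate a = 1..38, b in [-a, a]:
  a=1: (1, 0, 1085)  [1]
  a=2: (2, 2, 543)  [1]
  a=3: (3, -2, 362), (3, 2, 362)  [2]
  a=4: none
  a=5: (5, 0, 217)  [1]
  a=6: (6, -2, 181), (6, 2, 181)  [2]
  a=7: (7, 0, 155)  [1]
  a=8: none
  a=9: (9, -4, 121), (9, 4, 121)  [2]
  a=10: (10, 10, 111)  [1]
  a=11: (11, -4, 99), (11, 4, 99)  [2]
  a=12..13: none
  a=14: (14, 14, 81)  [1]
  a=15: (15, -10, 74), (15, 10, 74)  [2]
  a=16..17: none
  a=18: (18, -14, 63), (18, 14, 63)  [2]
  a=19: (19, -12, 59), (19, 12, 59)  [2]
  a=20: none
  a=21: (21, -14, 54), (21, 14, 54)  [2]
  a=22: (22, -18, 53), (22, 18, 53)  [2]
  a=23..26: none
  a=27: (27, -14, 42), (27, 14, 42)  [2]
  a=28..29: none
  a=30: (30, -10, 37), (30, 10, 37)  [2]
  a=31: (31, 0, 35)  [1]
  a=32: none
  a=33: (33, -26, 38), (33, 4, 33), (33, 26, 38)  [3]
  a=34..38: none
Total reduced forms: 1 + 1 + 2 + 1 + 2 + 1 + 2 + 1 + 2 + 1 + 2 + 2 + 2 + 2 + 2 + 2 + 2 + 1 + 3 = 32
h = 32

32


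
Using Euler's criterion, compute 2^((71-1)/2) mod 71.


p = 71 is prime and the exponent is (p-1)/2 = 35, so by Euler's criterion 2^35 = (2/71) = +1 or -1 mod 71.
Compute by square-and-multiply:
  35 = 32 + 2 + 1 (binary 100011)
  Repeated squaring mod 71: 2^1 = 2, 2^2 = 4, 2^4 = 16, 2^8 = 43, 2^16 = 3, 2^32 = 9
  2^35 = 2^32 * 2^2 * 2^1 = 9 * 4 * 2 mod 71
    9 * 4 = 36 = 36 mod 71
    36 * 2 = 72 = 1 mod 71
  2^35 = 1 mod 71
Result 1: 2 is a quadratic residue mod 71.
2^35 mod 71 = 1

1


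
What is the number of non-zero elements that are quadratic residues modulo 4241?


For prime p, the number of non-zero quadratic residues is (p-1)/2.
= (4241-1)/2
= 2120

2120


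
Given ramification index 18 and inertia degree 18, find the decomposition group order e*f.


|D_P| = e * f
= 18 * 18
= 324

324


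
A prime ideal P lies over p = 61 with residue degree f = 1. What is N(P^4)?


N(P^a) = p^(a*f)
= 61^(4*1)
= 61^4
= 13845841

13845841


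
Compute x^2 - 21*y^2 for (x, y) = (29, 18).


x^2 - d*y^2
= 29^2 - 21*18^2
= 841 - 6804
= -5963

-5963


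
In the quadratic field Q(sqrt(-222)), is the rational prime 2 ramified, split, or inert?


K = Q(sqrt(-222)). Since d mod 4 = 2, disc(K) = -888.
Check p | disc: -888 mod 2 = 0.
p divides disc, so p ramifies: (p) = P^2 with e=2, f=1, g=1.
Therefore p is ramified.

ramified


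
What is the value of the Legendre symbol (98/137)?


p = 137 is prime, so compute (98/137) with the reciprocity algorithm (Jacobi-symbol steps: pull out 2s via (2/n), flip via reciprocity, reduce):
  pull out 2: (2/137) = +1  (since 137 mod 8 = 1)
  reciprocity: (49/137) -> +(137/49)
  reduce: (39/49)
  reciprocity: (39/49) -> +(49/39)
  reduce: (10/39)
  pull out 2: (2/39) = +1  (since 39 mod 8 = 7)
  reciprocity: (5/39) -> +(39/5)
  reduce: (4/5)
  pull out 2: (2/5) = -1  (since 5 mod 8 = 5)
  pull out 2: (2/5) = -1  (since 5 mod 8 = 5)
  (1/5) = 1
Product of signs = 1
(98/137) = 1

1


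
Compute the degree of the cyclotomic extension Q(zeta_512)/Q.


The degree equals Euler's totient phi(512).
512 = 2^9
phi(512) = 256

256


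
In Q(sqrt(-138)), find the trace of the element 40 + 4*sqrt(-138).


Tr(a + b*sqrt(d)) = (a + b*sqrt(d)) + (a - b*sqrt(d)) = 2a
= 2 * (40)
= 80

80


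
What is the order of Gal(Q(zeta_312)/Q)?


|Gal(Q(zeta_312)/Q)| = phi(312)
= 96

96


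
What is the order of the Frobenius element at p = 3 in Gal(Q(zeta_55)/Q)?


The Frobenius at p in Gal(Q(zeta_n)/Q) = (Z/nZ)* is the class of p, so its order is ord_55(3), the smallest k >= 1 with 3^k = 1 mod 55.
n = 55 = 5 * 11, phi(55) = 40; the order divides phi(n).
Divisors of 40: 1, 2, 4, 5, 8, 10, 20, 40
Repeated squaring mod 55: 3^1 = 3, 3^2 = 9, 3^4 = 26, 3^8 = 16, 3^16 = 36, 3^32 = 31
Test divisors in increasing order:
  k=1: 3^1 = 3 mod 55
  k=2: 3^2 = 9 mod 55
  k=4: 3^4 = 26 mod 55
  k=5: 3^5 = 26 * 3 = 23 mod 55
  k=8: 3^8 = 16 mod 55
  k=10: 3^10 = 16 * 9 = 34 mod 55
  k=20: 3^20 = 36 * 26 = 1 mod 55  <- first divisor giving 1
Order = 20

20


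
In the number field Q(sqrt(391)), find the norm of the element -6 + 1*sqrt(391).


N(a + b*sqrt(d)) = a^2 - d*b^2
= (-6)^2 - (391)*(1)^2
= 36 - 391
= -355

-355


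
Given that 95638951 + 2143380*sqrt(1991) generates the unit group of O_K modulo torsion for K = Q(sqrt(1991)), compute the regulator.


epsilon = 95638951 + 2143380*sqrt(1991)
= 1.9128e+08
R = ln(1.9128e+08)
= 19.0692

19.0692


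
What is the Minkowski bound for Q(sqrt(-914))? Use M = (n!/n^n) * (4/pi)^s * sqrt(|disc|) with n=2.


d = -914, d mod 4 = 2, so disc(K) = 4d = -3656; |disc(K)| = 3656
Imaginary quadratic field, so n = 2, s = r2 = 1, r1 = 0
M = (n!/n^n) * (4/pi)^s * sqrt(|disc(K)|) = (2!/2^2) * (4/pi)^1 * sqrt(3656)
= 0.5 * 1.273240 * 60.464866
= 38.4931

38.4931


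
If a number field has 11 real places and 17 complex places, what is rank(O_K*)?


By Dirichlet's unit theorem:
rank = r1 + r2 - 1
= 11 + 17 - 1
= 27

27


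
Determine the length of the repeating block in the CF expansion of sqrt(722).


Run the CF algorithm for sqrt(722).
a_0 = floor(sqrt(722)) = 26; set m_0=0, q_0=1.
Recurrence: m' = q*a - m,  q' = (d - m'^2)/q,  a' = floor((a_0 + m')/q').
  step 1: m=26, q=46, a=1
  step 2: m=20, q=7, a=6
  step 3: m=22, q=34, a=1
  step 4: m=12, q=17, a=2
  step 5: m=22, q=14, a=3
  step 6: m=20, q=23, a=2
  step 7: m=26, q=2, a=26
  step 8: m=26, q=23, a=2
  step 9: m=20, q=14, a=3
  step 10: m=22, q=17, a=2
  step 11: m=12, q=34, a=1
  step 12: m=22, q=7, a=6
  step 13: m=20, q=46, a=1
  step 14: m=26, q=1, a=52
a_14 = 2*a_0 = 52, so the period closes here.
sqrt(722) = [26; 1, 6, 1, 2, 3, 2, 26, 2, 3, 2, 1, 6, 1, 52]
Period length = 14

14


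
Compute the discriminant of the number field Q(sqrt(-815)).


For K = Q(sqrt(d)) with d squarefree: disc(K) = d if d = 1 mod 4, and disc(K) = 4d if d = 2 or 3 mod 4.
Here d = -815, and d mod 4 = 1.
d = 1 mod 4 (O_K = Z[(1+sqrt(d))/2]), so disc(K) = d = -815

-815


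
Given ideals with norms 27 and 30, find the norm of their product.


N(IJ) = N(I) * N(J)
= 27 * 30
= 810

810


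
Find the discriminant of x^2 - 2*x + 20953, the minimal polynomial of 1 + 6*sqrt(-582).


The element 1 + 6*sqrt(-582) has minimal polynomial:
x^2 - 2*x + 20953
Discriminant = (-2)^2 - 4*(20953)
= 4 - 83812
= -83808

-83808


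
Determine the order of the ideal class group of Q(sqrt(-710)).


K = Q(sqrt(-710)). d mod 4 = 2, so D = disc(K) = 4d = -2840
h(K) equals the number of primitive reduced positive-definite forms (a, b, c) = a*x^2 + b*x*y + c*y^2 with b^2 - 4ac = D,
where reduced means |b| <= a <= c, with b >= 0 whenever |b| = a or a = c, and primitive means gcd(a, b, c) = 1.
Reduced forces 3a^2 <= |D| = 2840, so 1 <= a <= 30; b must have the parity of D, and c = (b^2 - D)/(4a) must be an integer >= a.
Enumerate a = 1..30, b in [-a, a]:
  a=1: (1, 0, 710)  [1]
  a=2: (2, 0, 355)  [1]
  a=3: (3, -2, 237), (3, 2, 237)  [2]
  a=4: none
  a=5: (5, 0, 142)  [1]
  a=6: (6, -4, 119), (6, 4, 119)  [2]
  a=7: (7, -4, 102), (7, 4, 102)  [2]
  a=8: none
  a=9: (9, -2, 79), (9, 2, 79)  [2]
  a=10: (10, 0, 71)  [1]
  a=11: (11, -8, 66), (11, 8, 66)  [2]
  a=12..13: none
  a=14: (14, -4, 51), (14, 4, 51)  [2]
  a=15: (15, -10, 49), (15, 10, 49)  [2]
  a=16: none
  a=17: (17, -4, 42), (17, 4, 42)  [2]
  a=18: (18, -16, 43), (18, 16, 43)  [2]
  a=19..20: none
  a=21: (21, -10, 35), (21, -4, 34), (21, 4, 34), (21, 10, 35)  [4]
  a=22: (22, -8, 33), (22, 8, 33)  [2]
  a=23: (23, -14, 33), (23, 14, 33)  [2]
  a=24..26: none
  a=27: (27, -20, 30), (27, 20, 30)  [2]
  a=28..30: none
Total reduced forms: 1 + 1 + 2 + 1 + 2 + 2 + 2 + 1 + 2 + 2 + 2 + 2 + 2 + 4 + 2 + 2 + 2 = 32
h = 32

32


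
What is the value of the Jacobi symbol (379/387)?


Compute (379/387) via quadratic reciprocity:
  reciprocity: (379/387) -> -(387/379)
  reduce: (8/379)
  pull out 2: (2/379) = -1  (since 379 mod 8 = 3)
  pull out 2: (2/379) = -1  (since 379 mod 8 = 3)
  pull out 2: (2/379) = -1  (since 379 mod 8 = 3)
  (1/379) = 1
Product of signs = 1

1


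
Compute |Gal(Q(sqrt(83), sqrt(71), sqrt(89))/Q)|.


The 3 square roots of distinct primes are multiplicatively independent over Q,
so [K:Q] = 2^3 and Gal(K/Q) is isomorphic to (Z/2Z)^3.
|Gal| = 2^3 = 8

8


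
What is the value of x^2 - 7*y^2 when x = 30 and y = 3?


x^2 - d*y^2
= 30^2 - 7*3^2
= 900 - 63
= 837

837


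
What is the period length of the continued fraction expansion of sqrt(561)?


Run the CF algorithm for sqrt(561).
a_0 = floor(sqrt(561)) = 23; set m_0=0, q_0=1.
Recurrence: m' = q*a - m,  q' = (d - m'^2)/q,  a' = floor((a_0 + m')/q').
  step 1: m=23, q=32, a=1
  step 2: m=9, q=15, a=2
  step 3: m=21, q=8, a=5
  step 4: m=19, q=25, a=1
  step 5: m=6, q=21, a=1
  step 6: m=15, q=16, a=2
  step 7: m=17, q=17, a=2
  step 8: m=17, q=16, a=2
  step 9: m=15, q=21, a=1
  step 10: m=6, q=25, a=1
  step 11: m=19, q=8, a=5
  step 12: m=21, q=15, a=2
  step 13: m=9, q=32, a=1
  step 14: m=23, q=1, a=46
a_14 = 2*a_0 = 46, so the period closes here.
sqrt(561) = [23; 1, 2, 5, 1, 1, 2, 2, 2, 1, 1, 5, 2, 1, 46]
Period length = 14

14


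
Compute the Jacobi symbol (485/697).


Compute (485/697) via quadratic reciprocity:
  reciprocity: (485/697) -> +(697/485)
  reduce: (212/485)
  pull out 2: (2/485) = -1  (since 485 mod 8 = 5)
  pull out 2: (2/485) = -1  (since 485 mod 8 = 5)
  reciprocity: (53/485) -> +(485/53)
  reduce: (8/53)
  pull out 2: (2/53) = -1  (since 53 mod 8 = 5)
  pull out 2: (2/53) = -1  (since 53 mod 8 = 5)
  pull out 2: (2/53) = -1  (since 53 mod 8 = 5)
  (1/53) = 1
Product of signs = -1

-1


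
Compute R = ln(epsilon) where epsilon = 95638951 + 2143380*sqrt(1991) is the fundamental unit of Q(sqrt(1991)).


epsilon = 95638951 + 2143380*sqrt(1991)
= 1.9128e+08
R = ln(1.9128e+08)
= 19.0692

19.0692


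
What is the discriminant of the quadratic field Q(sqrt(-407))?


For K = Q(sqrt(d)) with d squarefree: disc(K) = d if d = 1 mod 4, and disc(K) = 4d if d = 2 or 3 mod 4.
Here d = -407, and d mod 4 = 1.
d = 1 mod 4 (O_K = Z[(1+sqrt(d))/2]), so disc(K) = d = -407

-407


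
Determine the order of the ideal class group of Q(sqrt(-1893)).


K = Q(sqrt(-1893)). d mod 4 = 3, so D = disc(K) = 4d = -7572
h(K) equals the number of primitive reduced positive-definite forms (a, b, c) = a*x^2 + b*x*y + c*y^2 with b^2 - 4ac = D,
where reduced means |b| <= a <= c, with b >= 0 whenever |b| = a or a = c, and primitive means gcd(a, b, c) = 1.
Reduced forces 3a^2 <= |D| = 7572, so 1 <= a <= 50; b must have the parity of D, and c = (b^2 - D)/(4a) must be an integer >= a.
Enumerate a = 1..50, b in [-a, a]:
  a=1: (1, 0, 1893)  [1]
  a=2: (2, 2, 947)  [1]
  a=3: (3, 0, 631)  [1]
  a=4..5: none
  a=6: (6, 6, 317)  [1]
  a=7: (7, -4, 271), (7, 4, 271)  [2]
  a=8..13: none
  a=14: (14, -10, 137), (14, 10, 137)  [2]
  a=15..18: none
  a=19: (19, -16, 103), (19, 16, 103)  [2]
  a=20: none
  a=21: (21, -18, 94), (21, 18, 94)  [2]
  a=22: none
  a=23: (23, -8, 83), (23, 8, 83)  [2]
  a=24..37: none
  a=38: (38, -22, 53), (38, 22, 53)  [2]
  a=39..41: none
  a=42: (42, -18, 47), (42, 18, 47)  [2]
  a=43..45: none
  a=46: (46, -38, 49), (46, 38, 49)  [2]
  a=47..50: none
Total reduced forms: 1 + 1 + 1 + 1 + 2 + 2 + 2 + 2 + 2 + 2 + 2 + 2 = 20
h = 20

20


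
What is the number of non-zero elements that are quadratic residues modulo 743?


For prime p, the number of non-zero quadratic residues is (p-1)/2.
= (743-1)/2
= 371

371


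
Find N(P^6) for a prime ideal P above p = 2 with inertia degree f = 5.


N(P^a) = p^(a*f)
= 2^(6*5)
= 2^30
= 1073741824

1073741824


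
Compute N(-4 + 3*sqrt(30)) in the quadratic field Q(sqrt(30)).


N(a + b*sqrt(d)) = a^2 - d*b^2
= (-4)^2 - (30)*(3)^2
= 16 - 270
= -254

-254


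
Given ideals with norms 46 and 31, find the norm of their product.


N(IJ) = N(I) * N(J)
= 46 * 31
= 1426

1426


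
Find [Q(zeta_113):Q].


The degree equals Euler's totient phi(113).
113 = 113
phi(113) = 112

112


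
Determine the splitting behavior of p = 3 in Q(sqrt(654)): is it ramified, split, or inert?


K = Q(sqrt(654)). Since d mod 4 = 2, disc(K) = 2616.
Check p | disc: 2616 mod 3 = 0.
p divides disc, so p ramifies: (p) = P^2 with e=2, f=1, g=1.
Therefore p is ramified.

ramified


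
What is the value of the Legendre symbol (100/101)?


p = 101 is prime, so compute (100/101) with the reciprocity algorithm (Jacobi-symbol steps: pull out 2s via (2/n), flip via reciprocity, reduce):
  pull out 2: (2/101) = -1  (since 101 mod 8 = 5)
  pull out 2: (2/101) = -1  (since 101 mod 8 = 5)
  reciprocity: (25/101) -> +(101/25)
  reduce: (1/25)
  (1/25) = 1
Product of signs = 1
(100/101) = 1

1


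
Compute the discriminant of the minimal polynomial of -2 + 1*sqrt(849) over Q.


The element -2 + 1*sqrt(849) has minimal polynomial:
x^2 + 4*x - 845
Discriminant = (4)^2 - 4*(-845)
= 16 + 3380
= 3396

3396


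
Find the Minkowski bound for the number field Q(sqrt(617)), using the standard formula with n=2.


d = 617, d mod 4 = 1, so disc(K) = d = 617; |disc(K)| = 617
Real quadratic field, so n = 2, s = r2 = 0, r1 = 2
M = (n!/n^n) * (4/pi)^s * sqrt(|disc(K)|) = (2!/2^2) * (4/pi)^0 * sqrt(617)
= 0.5 * 1.000000 * 24.839485
= 12.4197

12.4197


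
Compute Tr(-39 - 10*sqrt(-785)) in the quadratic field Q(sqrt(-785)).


Tr(a + b*sqrt(d)) = (a + b*sqrt(d)) + (a - b*sqrt(d)) = 2a
= 2 * (-39)
= -78

-78


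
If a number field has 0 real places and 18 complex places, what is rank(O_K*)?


By Dirichlet's unit theorem:
rank = r1 + r2 - 1
= 0 + 18 - 1
= 17

17


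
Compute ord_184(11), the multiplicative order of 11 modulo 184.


We want ord_184(11), the smallest k >= 1 with 11^k = 1 mod 184.
n = 184 = 2^3 * 23, phi(184) = 88; the order divides phi(n).
Divisors of 88: 1, 2, 4, 8, 11, 22, 44, 88
Repeated squaring mod 184: 11^1 = 11, 11^2 = 121, 11^4 = 105, 11^8 = 169, 11^16 = 41, 11^32 = 25, 11^64 = 73
Test divisors in increasing order:
  k=1: 11^1 = 11 mod 184
  k=2: 11^2 = 121 mod 184
  k=4: 11^4 = 105 mod 184
  k=8: 11^8 = 169 mod 184
  k=11: 11^11 = 169 * 121 * 11 = 91 mod 184
  k=22: 11^22 = 41 * 105 * 121 = 1 mod 184  <- first divisor giving 1
Order = 22

22


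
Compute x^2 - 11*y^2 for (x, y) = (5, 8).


x^2 - d*y^2
= 5^2 - 11*8^2
= 25 - 704
= -679

-679


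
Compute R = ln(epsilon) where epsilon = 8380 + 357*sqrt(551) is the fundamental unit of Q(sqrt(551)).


epsilon = 8380 + 357*sqrt(551)
= 16759.9999
R = ln(16759.9999)
= 9.7268

9.7268


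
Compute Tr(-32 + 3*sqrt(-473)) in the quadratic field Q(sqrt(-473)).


Tr(a + b*sqrt(d)) = (a + b*sqrt(d)) + (a - b*sqrt(d)) = 2a
= 2 * (-32)
= -64

-64


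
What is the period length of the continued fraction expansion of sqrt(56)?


Run the CF algorithm for sqrt(56).
a_0 = floor(sqrt(56)) = 7; set m_0=0, q_0=1.
Recurrence: m' = q*a - m,  q' = (d - m'^2)/q,  a' = floor((a_0 + m')/q').
  step 1: m=7, q=7, a=2
  step 2: m=7, q=1, a=14
a_2 = 2*a_0 = 14, so the period closes here.
sqrt(56) = [7; 2, 14]
Period length = 2

2


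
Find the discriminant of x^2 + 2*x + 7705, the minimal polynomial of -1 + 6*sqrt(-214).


The element -1 + 6*sqrt(-214) has minimal polynomial:
x^2 + 2*x + 7705
Discriminant = (2)^2 - 4*(7705)
= 4 - 30820
= -30816

-30816


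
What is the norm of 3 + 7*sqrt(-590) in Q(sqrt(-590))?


N(a + b*sqrt(d)) = a^2 - d*b^2
= (3)^2 - (-590)*(7)^2
= 9 + 28910
= 28919

28919


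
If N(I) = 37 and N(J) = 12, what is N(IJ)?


N(IJ) = N(I) * N(J)
= 37 * 12
= 444

444


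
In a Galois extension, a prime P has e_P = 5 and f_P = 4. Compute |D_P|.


|D_P| = e * f
= 5 * 4
= 20

20


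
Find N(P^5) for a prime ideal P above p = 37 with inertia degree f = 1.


N(P^a) = p^(a*f)
= 37^(5*1)
= 37^5
= 69343957

69343957


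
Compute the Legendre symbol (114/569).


p = 569 is prime, so compute (114/569) with the reciprocity algorithm (Jacobi-symbol steps: pull out 2s via (2/n), flip via reciprocity, reduce):
  pull out 2: (2/569) = +1  (since 569 mod 8 = 1)
  reciprocity: (57/569) -> +(569/57)
  reduce: (56/57)
  pull out 2: (2/57) = +1  (since 57 mod 8 = 1)
  pull out 2: (2/57) = +1  (since 57 mod 8 = 1)
  pull out 2: (2/57) = +1  (since 57 mod 8 = 1)
  reciprocity: (7/57) -> +(57/7)
  reduce: (1/7)
  (1/7) = 1
Product of signs = 1
(114/569) = 1

1


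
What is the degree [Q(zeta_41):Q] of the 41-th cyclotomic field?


The degree equals Euler's totient phi(41).
41 = 41
phi(41) = 40

40


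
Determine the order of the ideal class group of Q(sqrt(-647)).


K = Q(sqrt(-647)). d mod 4 = 1, so D = disc(K) = d = -647
h(K) equals the number of primitive reduced positive-definite forms (a, b, c) = a*x^2 + b*x*y + c*y^2 with b^2 - 4ac = D,
where reduced means |b| <= a <= c, with b >= 0 whenever |b| = a or a = c, and primitive means gcd(a, b, c) = 1.
Reduced forces 3a^2 <= |D| = 647, so 1 <= a <= 14; b must have the parity of D, and c = (b^2 - D)/(4a) must be an integer >= a.
Enumerate a = 1..14, b in [-a, a]:
  a=1: (1, 1, 162)  [1]
  a=2: (2, -1, 81), (2, 1, 81)  [2]
  a=3: (3, -1, 54), (3, 1, 54)  [2]
  a=4: (4, -3, 41), (4, 3, 41)  [2]
  a=5: none
  a=6: (6, -5, 28), (6, -1, 27), (6, 1, 27), (6, 5, 28)  [4]
  a=7: (7, -5, 24), (7, 5, 24)  [2]
  a=8: (8, -5, 21), (8, 5, 21)  [2]
  a=9: (9, -1, 18), (9, 1, 18)  [2]
  a=10..11: none
  a=12: (12, -11, 16), (12, -5, 14), (12, 5, 14), (12, 11, 16)  [4]
  a=13: (13, -9, 14), (13, 9, 14)  [2]
  a=14: none
Total reduced forms: 1 + 2 + 2 + 2 + 4 + 2 + 2 + 2 + 4 + 2 = 23
h = 23

23


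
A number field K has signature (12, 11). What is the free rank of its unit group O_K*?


By Dirichlet's unit theorem:
rank = r1 + r2 - 1
= 12 + 11 - 1
= 22

22


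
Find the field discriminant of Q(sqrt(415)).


For K = Q(sqrt(d)) with d squarefree: disc(K) = d if d = 1 mod 4, and disc(K) = 4d if d = 2 or 3 mod 4.
Here d = 415, and d mod 4 = 3.
d = 3 mod 4, not 1 (O_K = Z[sqrt(d)]), so disc(K) = 4d = 4 * (415) = 1660

1660


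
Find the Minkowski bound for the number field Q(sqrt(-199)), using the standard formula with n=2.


d = -199, d mod 4 = 1, so disc(K) = d = -199; |disc(K)| = 199
Imaginary quadratic field, so n = 2, s = r2 = 1, r1 = 0
M = (n!/n^n) * (4/pi)^s * sqrt(|disc(K)|) = (2!/2^2) * (4/pi)^1 * sqrt(199)
= 0.5 * 1.273240 * 14.106736
= 8.9806

8.9806


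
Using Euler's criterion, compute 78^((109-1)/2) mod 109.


p = 109 is prime and the exponent is (p-1)/2 = 54, so by Euler's criterion 78^54 = (78/109) = +1 or -1 mod 109.
Compute by square-and-multiply:
  54 = 32 + 16 + 4 + 2 (binary 110110)
  Repeated squaring mod 109: 78^1 = 78, 78^2 = 89, 78^4 = 73, 78^8 = 97, 78^16 = 35, 78^32 = 26
  78^54 = 78^32 * 78^16 * 78^4 * 78^2 = 26 * 35 * 73 * 89 mod 109
    26 * 35 = 910 = 38 mod 109
    38 * 73 = 2774 = 49 mod 109
    49 * 89 = 4361 = 1 mod 109
  78^54 = 1 mod 109
Result 1: 78 is a quadratic residue mod 109.
78^54 mod 109 = 1

1


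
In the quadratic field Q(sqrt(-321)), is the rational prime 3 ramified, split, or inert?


K = Q(sqrt(-321)). Since d mod 4 = 3, disc(K) = -1284.
Check p | disc: -1284 mod 3 = 0.
p divides disc, so p ramifies: (p) = P^2 with e=2, f=1, g=1.
Therefore p is ramified.

ramified


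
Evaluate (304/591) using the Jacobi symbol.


Compute (304/591) via quadratic reciprocity:
  pull out 2: (2/591) = +1  (since 591 mod 8 = 7)
  pull out 2: (2/591) = +1  (since 591 mod 8 = 7)
  pull out 2: (2/591) = +1  (since 591 mod 8 = 7)
  pull out 2: (2/591) = +1  (since 591 mod 8 = 7)
  reciprocity: (19/591) -> -(591/19)
  reduce: (2/19)
  pull out 2: (2/19) = -1  (since 19 mod 8 = 3)
  (1/19) = 1
Product of signs = 1

1


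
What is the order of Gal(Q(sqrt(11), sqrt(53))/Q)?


The 2 square roots of distinct primes are multiplicatively independent over Q,
so [K:Q] = 2^2 and Gal(K/Q) is isomorphic to (Z/2Z)^2.
|Gal| = 2^2 = 4

4


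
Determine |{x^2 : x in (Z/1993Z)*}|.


For prime p, the number of non-zero quadratic residues is (p-1)/2.
= (1993-1)/2
= 996

996


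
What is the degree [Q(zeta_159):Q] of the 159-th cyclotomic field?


The degree equals Euler's totient phi(159).
159 = 3 * 53
phi(159) = 104

104


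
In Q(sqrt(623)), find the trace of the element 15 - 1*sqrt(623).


Tr(a + b*sqrt(d)) = (a + b*sqrt(d)) + (a - b*sqrt(d)) = 2a
= 2 * (15)
= 30

30


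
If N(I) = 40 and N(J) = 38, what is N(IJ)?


N(IJ) = N(I) * N(J)
= 40 * 38
= 1520

1520


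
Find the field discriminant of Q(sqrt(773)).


For K = Q(sqrt(d)) with d squarefree: disc(K) = d if d = 1 mod 4, and disc(K) = 4d if d = 2 or 3 mod 4.
Here d = 773, and d mod 4 = 1.
d = 1 mod 4 (O_K = Z[(1+sqrt(d))/2]), so disc(K) = d = 773

773


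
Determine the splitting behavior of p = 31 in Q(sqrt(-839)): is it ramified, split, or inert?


K = Q(sqrt(-839)). Since d mod 4 = 1, disc(K) = -839.
Check p | disc: -839 mod 31 = 29.
p does not divide disc. Compute Legendre symbol (d/p):
29^((31-1)/2) mod 31 = -1
(d/p) = -1, so p is inert: (p) stays prime with e=1, f=2, g=1.
Therefore p is inert.

inert


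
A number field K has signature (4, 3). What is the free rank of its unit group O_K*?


By Dirichlet's unit theorem:
rank = r1 + r2 - 1
= 4 + 3 - 1
= 6

6


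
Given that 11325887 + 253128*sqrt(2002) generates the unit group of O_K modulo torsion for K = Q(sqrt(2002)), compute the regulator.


epsilon = 11325887 + 253128*sqrt(2002)
= 2.2652e+07
R = ln(2.2652e+07)
= 16.9357

16.9357


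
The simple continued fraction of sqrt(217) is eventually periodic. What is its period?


Run the CF algorithm for sqrt(217).
a_0 = floor(sqrt(217)) = 14; set m_0=0, q_0=1.
Recurrence: m' = q*a - m,  q' = (d - m'^2)/q,  a' = floor((a_0 + m')/q').
  step 1: m=14, q=21, a=1
  step 2: m=7, q=8, a=2
  step 3: m=9, q=17, a=1
  step 4: m=8, q=9, a=2
  step 5: m=10, q=13, a=1
  step 6: m=3, q=16, a=1
  step 7: m=13, q=3, a=9
  step 8: m=14, q=7, a=4
  step 9: m=14, q=3, a=9
  step 10: m=13, q=16, a=1
  step 11: m=3, q=13, a=1
  step 12: m=10, q=9, a=2
  step 13: m=8, q=17, a=1
  step 14: m=9, q=8, a=2
  step 15: m=7, q=21, a=1
  step 16: m=14, q=1, a=28
a_16 = 2*a_0 = 28, so the period closes here.
sqrt(217) = [14; 1, 2, 1, 2, 1, 1, 9, 4, 9, 1, 1, 2, 1, 2, 1, 28]
Period length = 16

16


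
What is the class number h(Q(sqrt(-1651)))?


K = Q(sqrt(-1651)). d mod 4 = 1, so D = disc(K) = d = -1651
h(K) equals the number of primitive reduced positive-definite forms (a, b, c) = a*x^2 + b*x*y + c*y^2 with b^2 - 4ac = D,
where reduced means |b| <= a <= c, with b >= 0 whenever |b| = a or a = c, and primitive means gcd(a, b, c) = 1.
Reduced forces 3a^2 <= |D| = 1651, so 1 <= a <= 23; b must have the parity of D, and c = (b^2 - D)/(4a) must be an integer >= a.
Enumerate a = 1..23, b in [-a, a]:
  a=1: (1, 1, 413)  [1]
  a=2..4: none
  a=5: (5, -3, 83), (5, 3, 83)  [2]
  a=6: none
  a=7: (7, -1, 59), (7, 1, 59)  [2]
  a=8..12: none
  a=13: (13, 13, 35)  [1]
  a=14..16: none
  a=17: (17, -7, 25), (17, 7, 25)  [2]
  a=18..23: none
Total reduced forms: 1 + 2 + 2 + 1 + 2 = 8
h = 8

8


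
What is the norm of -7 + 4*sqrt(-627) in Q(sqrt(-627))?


N(a + b*sqrt(d)) = a^2 - d*b^2
= (-7)^2 - (-627)*(4)^2
= 49 + 10032
= 10081

10081


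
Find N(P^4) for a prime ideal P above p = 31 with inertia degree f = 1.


N(P^a) = p^(a*f)
= 31^(4*1)
= 31^4
= 923521

923521


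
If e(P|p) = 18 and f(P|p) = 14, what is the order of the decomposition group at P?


|D_P| = e * f
= 18 * 14
= 252

252


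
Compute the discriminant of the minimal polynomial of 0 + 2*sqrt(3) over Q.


The element 0 + 2*sqrt(3) has minimal polynomial:
x^2 + 0*x - 12
Discriminant = (0)^2 - 4*(-12)
= 0 + 48
= 48

48


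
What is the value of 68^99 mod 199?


p = 199 is prime and the exponent is (p-1)/2 = 99, so by Euler's criterion 68^99 = (68/199) = +1 or -1 mod 199.
Compute by square-and-multiply:
  99 = 64 + 32 + 2 + 1 (binary 1100011)
  Repeated squaring mod 199: 68^1 = 68, 68^2 = 47, 68^4 = 20, 68^8 = 2, 68^16 = 4, 68^32 = 16, 68^64 = 57
  68^99 = 68^64 * 68^32 * 68^2 * 68^1 = 57 * 16 * 47 * 68 mod 199
    57 * 16 = 912 = 116 mod 199
    116 * 47 = 5452 = 79 mod 199
    79 * 68 = 5372 = 198 mod 199
  68^99 = 198 mod 199
Result 198 = p - 1 = -1 mod 199: 68 is a quadratic non-residue mod 199. As a residue in [0, p-1] the value is 198.
68^99 mod 199 = 198

198


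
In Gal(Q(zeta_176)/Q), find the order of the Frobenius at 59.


The Frobenius at p in Gal(Q(zeta_n)/Q) = (Z/nZ)* is the class of p, so its order is ord_176(59), the smallest k >= 1 with 59^k = 1 mod 176.
n = 176 = 2^4 * 11, phi(176) = 80; the order divides phi(n).
Divisors of 80: 1, 2, 4, 5, 8, 10, 16, 20, 40, 80
Repeated squaring mod 176: 59^1 = 59, 59^2 = 137, 59^4 = 113, 59^8 = 97, 59^16 = 81, 59^32 = 49, 59^64 = 113
Test divisors in increasing order:
  k=1: 59^1 = 59 mod 176
  k=2: 59^2 = 137 mod 176
  k=4: 59^4 = 113 mod 176
  k=5: 59^5 = 113 * 59 = 155 mod 176
  k=8: 59^8 = 97 mod 176
  k=10: 59^10 = 97 * 137 = 89 mod 176
  k=16: 59^16 = 81 mod 176
  k=20: 59^20 = 81 * 113 = 1 mod 176  <- first divisor giving 1
Order = 20

20


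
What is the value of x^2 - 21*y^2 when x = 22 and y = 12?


x^2 - d*y^2
= 22^2 - 21*12^2
= 484 - 3024
= -2540

-2540


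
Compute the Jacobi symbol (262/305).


Compute (262/305) via quadratic reciprocity:
  pull out 2: (2/305) = +1  (since 305 mod 8 = 1)
  reciprocity: (131/305) -> +(305/131)
  reduce: (43/131)
  reciprocity: (43/131) -> -(131/43)
  reduce: (2/43)
  pull out 2: (2/43) = -1  (since 43 mod 8 = 3)
  (1/43) = 1
Product of signs = 1

1


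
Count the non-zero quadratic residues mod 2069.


For prime p, the number of non-zero quadratic residues is (p-1)/2.
= (2069-1)/2
= 1034

1034


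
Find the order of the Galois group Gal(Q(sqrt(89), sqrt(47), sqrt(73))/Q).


The 3 square roots of distinct primes are multiplicatively independent over Q,
so [K:Q] = 2^3 and Gal(K/Q) is isomorphic to (Z/2Z)^3.
|Gal| = 2^3 = 8

8


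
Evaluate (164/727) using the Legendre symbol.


p = 727 is prime, so compute (164/727) with the reciprocity algorithm (Jacobi-symbol steps: pull out 2s via (2/n), flip via reciprocity, reduce):
  pull out 2: (2/727) = +1  (since 727 mod 8 = 7)
  pull out 2: (2/727) = +1  (since 727 mod 8 = 7)
  reciprocity: (41/727) -> +(727/41)
  reduce: (30/41)
  pull out 2: (2/41) = +1  (since 41 mod 8 = 1)
  reciprocity: (15/41) -> +(41/15)
  reduce: (11/15)
  reciprocity: (11/15) -> -(15/11)
  reduce: (4/11)
  pull out 2: (2/11) = -1  (since 11 mod 8 = 3)
  pull out 2: (2/11) = -1  (since 11 mod 8 = 3)
  (1/11) = 1
Product of signs = -1
(164/727) = -1

-1


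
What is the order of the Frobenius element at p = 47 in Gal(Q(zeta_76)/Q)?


The Frobenius at p in Gal(Q(zeta_n)/Q) = (Z/nZ)* is the class of p, so its order is ord_76(47), the smallest k >= 1 with 47^k = 1 mod 76.
n = 76 = 2^2 * 19, phi(76) = 36; the order divides phi(n).
Divisors of 36: 1, 2, 3, 4, 6, 9, 12, 18, 36
Repeated squaring mod 76: 47^1 = 47, 47^2 = 5, 47^4 = 25, 47^8 = 17, 47^16 = 61, 47^32 = 73
Test divisors in increasing order:
  k=1: 47^1 = 47 mod 76
  k=2: 47^2 = 5 mod 76
  k=3: 47^3 = 5 * 47 = 7 mod 76
  k=4: 47^4 = 25 mod 76
  k=6: 47^6 = 25 * 5 = 49 mod 76
  k=9: 47^9 = 17 * 47 = 39 mod 76
  k=12: 47^12 = 17 * 25 = 45 mod 76
  k=18: 47^18 = 61 * 5 = 1 mod 76  <- first divisor giving 1
Order = 18

18


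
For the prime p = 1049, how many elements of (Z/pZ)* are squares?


For prime p, the number of non-zero quadratic residues is (p-1)/2.
= (1049-1)/2
= 524

524


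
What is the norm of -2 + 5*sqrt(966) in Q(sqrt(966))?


N(a + b*sqrt(d)) = a^2 - d*b^2
= (-2)^2 - (966)*(5)^2
= 4 - 24150
= -24146

-24146


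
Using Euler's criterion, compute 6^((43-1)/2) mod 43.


p = 43 is prime and the exponent is (p-1)/2 = 21, so by Euler's criterion 6^21 = (6/43) = +1 or -1 mod 43.
Compute by square-and-multiply:
  21 = 16 + 4 + 1 (binary 10101)
  Repeated squaring mod 43: 6^1 = 6, 6^2 = 36, 6^4 = 6, 6^8 = 36, 6^16 = 6
  6^21 = 6^16 * 6^4 * 6^1 = 6 * 6 * 6 mod 43
    6 * 6 = 36 = 36 mod 43
    36 * 6 = 216 = 1 mod 43
  6^21 = 1 mod 43
Result 1: 6 is a quadratic residue mod 43.
6^21 mod 43 = 1

1


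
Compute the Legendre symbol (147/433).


p = 433 is prime, so compute (147/433) with the reciprocity algorithm (Jacobi-symbol steps: pull out 2s via (2/n), flip via reciprocity, reduce):
  reciprocity: (147/433) -> +(433/147)
  reduce: (139/147)
  reciprocity: (139/147) -> -(147/139)
  reduce: (8/139)
  pull out 2: (2/139) = -1  (since 139 mod 8 = 3)
  pull out 2: (2/139) = -1  (since 139 mod 8 = 3)
  pull out 2: (2/139) = -1  (since 139 mod 8 = 3)
  (1/139) = 1
Product of signs = 1
(147/433) = 1

1


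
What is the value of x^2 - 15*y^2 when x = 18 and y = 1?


x^2 - d*y^2
= 18^2 - 15*1^2
= 324 - 15
= 309

309


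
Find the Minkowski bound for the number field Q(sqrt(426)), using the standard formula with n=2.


d = 426, d mod 4 = 2, so disc(K) = 4d = 1704; |disc(K)| = 1704
Real quadratic field, so n = 2, s = r2 = 0, r1 = 2
M = (n!/n^n) * (4/pi)^s * sqrt(|disc(K)|) = (2!/2^2) * (4/pi)^0 * sqrt(1704)
= 0.5 * 1.000000 * 41.279535
= 20.6398

20.6398


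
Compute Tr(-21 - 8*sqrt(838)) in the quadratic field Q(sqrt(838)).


Tr(a + b*sqrt(d)) = (a + b*sqrt(d)) + (a - b*sqrt(d)) = 2a
= 2 * (-21)
= -42

-42


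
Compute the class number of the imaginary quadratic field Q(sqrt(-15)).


K = Q(sqrt(-15)). d mod 4 = 1, so D = disc(K) = d = -15
h(K) equals the number of primitive reduced positive-definite forms (a, b, c) = a*x^2 + b*x*y + c*y^2 with b^2 - 4ac = D,
where reduced means |b| <= a <= c, with b >= 0 whenever |b| = a or a = c, and primitive means gcd(a, b, c) = 1.
Reduced forces 3a^2 <= |D| = 15, so 1 <= a <= 2; b must have the parity of D, and c = (b^2 - D)/(4a) must be an integer >= a.
Enumerate a = 1..2, b in [-a, a]:
  a=1: (1, 1, 4)  [1]
  a=2: (2, 1, 2)  [1]
Total reduced forms: 1 + 1 = 2
h = 2

2


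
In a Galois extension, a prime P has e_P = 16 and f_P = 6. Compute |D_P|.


|D_P| = e * f
= 16 * 6
= 96

96


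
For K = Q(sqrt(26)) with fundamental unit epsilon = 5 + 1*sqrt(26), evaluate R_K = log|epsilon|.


epsilon = 5 + 1*sqrt(26)
= 10.0990
R = ln(10.0990)
= 2.3124

2.3124


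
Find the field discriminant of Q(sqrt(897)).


For K = Q(sqrt(d)) with d squarefree: disc(K) = d if d = 1 mod 4, and disc(K) = 4d if d = 2 or 3 mod 4.
Here d = 897, and d mod 4 = 1.
d = 1 mod 4 (O_K = Z[(1+sqrt(d))/2]), so disc(K) = d = 897

897


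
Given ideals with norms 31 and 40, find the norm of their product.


N(IJ) = N(I) * N(J)
= 31 * 40
= 1240

1240


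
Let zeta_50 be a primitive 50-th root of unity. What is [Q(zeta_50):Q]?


The degree equals Euler's totient phi(50).
50 = 2 * 5^2
phi(50) = 20

20


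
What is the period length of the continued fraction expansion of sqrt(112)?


Run the CF algorithm for sqrt(112).
a_0 = floor(sqrt(112)) = 10; set m_0=0, q_0=1.
Recurrence: m' = q*a - m,  q' = (d - m'^2)/q,  a' = floor((a_0 + m')/q').
  step 1: m=10, q=12, a=1
  step 2: m=2, q=9, a=1
  step 3: m=7, q=7, a=2
  step 4: m=7, q=9, a=1
  step 5: m=2, q=12, a=1
  step 6: m=10, q=1, a=20
a_6 = 2*a_0 = 20, so the period closes here.
sqrt(112) = [10; 1, 1, 2, 1, 1, 20]
Period length = 6

6


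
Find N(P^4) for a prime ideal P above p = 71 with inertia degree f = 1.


N(P^a) = p^(a*f)
= 71^(4*1)
= 71^4
= 25411681

25411681


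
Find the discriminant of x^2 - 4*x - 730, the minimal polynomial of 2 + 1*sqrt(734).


The element 2 + 1*sqrt(734) has minimal polynomial:
x^2 - 4*x - 730
Discriminant = (-4)^2 - 4*(-730)
= 16 + 2920
= 2936

2936


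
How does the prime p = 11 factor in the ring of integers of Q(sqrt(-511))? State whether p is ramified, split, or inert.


K = Q(sqrt(-511)). Since d mod 4 = 1, disc(K) = -511.
Check p | disc: -511 mod 11 = 6.
p does not divide disc. Compute Legendre symbol (d/p):
6^((11-1)/2) mod 11 = -1
(d/p) = -1, so p is inert: (p) stays prime with e=1, f=2, g=1.
Therefore p is inert.

inert


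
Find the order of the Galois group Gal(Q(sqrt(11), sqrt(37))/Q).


The 2 square roots of distinct primes are multiplicatively independent over Q,
so [K:Q] = 2^2 and Gal(K/Q) is isomorphic to (Z/2Z)^2.
|Gal| = 2^2 = 4

4


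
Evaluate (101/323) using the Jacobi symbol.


Compute (101/323) via quadratic reciprocity:
  reciprocity: (101/323) -> +(323/101)
  reduce: (20/101)
  pull out 2: (2/101) = -1  (since 101 mod 8 = 5)
  pull out 2: (2/101) = -1  (since 101 mod 8 = 5)
  reciprocity: (5/101) -> +(101/5)
  reduce: (1/5)
  (1/5) = 1
Product of signs = 1

1


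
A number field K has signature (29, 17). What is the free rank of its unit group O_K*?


By Dirichlet's unit theorem:
rank = r1 + r2 - 1
= 29 + 17 - 1
= 45

45


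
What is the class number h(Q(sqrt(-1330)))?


K = Q(sqrt(-1330)). d mod 4 = 2, so D = disc(K) = 4d = -5320
h(K) equals the number of primitive reduced positive-definite forms (a, b, c) = a*x^2 + b*x*y + c*y^2 with b^2 - 4ac = D,
where reduced means |b| <= a <= c, with b >= 0 whenever |b| = a or a = c, and primitive means gcd(a, b, c) = 1.
Reduced forces 3a^2 <= |D| = 5320, so 1 <= a <= 42; b must have the parity of D, and c = (b^2 - D)/(4a) must be an integer >= a.
Enumerate a = 1..42, b in [-a, a]:
  a=1: (1, 0, 1330)  [1]
  a=2: (2, 0, 665)  [1]
  a=3..4: none
  a=5: (5, 0, 266)  [1]
  a=6: none
  a=7: (7, 0, 190)  [1]
  a=8..9: none
  a=10: (10, 0, 133)  [1]
  a=11: (11, -2, 121), (11, 2, 121)  [2]
  a=12: none
  a=13: (13, -6, 103), (13, 6, 103)  [2]
  a=14: (14, 0, 95)  [1]
  a=15..16: none
  a=17: (17, -16, 82), (17, 16, 82)  [2]
  a=18: none
  a=19: (19, 0, 70)  [1]
  a=20..21: none
  a=22: (22, -20, 65), (22, 20, 65)  [2]
  a=23: (23, -4, 58), (23, 4, 58)  [2]
  a=24..25: none
  a=26: (26, -20, 55), (26, 20, 55)  [2]
  a=27..28: none
  a=29: (29, -4, 46), (29, 4, 46)  [2]
  a=30..33: none
  a=34: (34, -16, 41), (34, 16, 41)  [2]
  a=35: (35, 0, 38)  [1]
  a=36..42: none
Total reduced forms: 1 + 1 + 1 + 1 + 1 + 2 + 2 + 1 + 2 + 1 + 2 + 2 + 2 + 2 + 2 + 1 = 24
h = 24

24


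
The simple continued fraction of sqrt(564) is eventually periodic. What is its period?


Run the CF algorithm for sqrt(564).
a_0 = floor(sqrt(564)) = 23; set m_0=0, q_0=1.
Recurrence: m' = q*a - m,  q' = (d - m'^2)/q,  a' = floor((a_0 + m')/q').
  step 1: m=23, q=35, a=1
  step 2: m=12, q=12, a=2
  step 3: m=12, q=35, a=1
  step 4: m=23, q=1, a=46
a_4 = 2*a_0 = 46, so the period closes here.
sqrt(564) = [23; 1, 2, 1, 46]
Period length = 4

4


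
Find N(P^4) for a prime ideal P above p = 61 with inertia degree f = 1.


N(P^a) = p^(a*f)
= 61^(4*1)
= 61^4
= 13845841

13845841


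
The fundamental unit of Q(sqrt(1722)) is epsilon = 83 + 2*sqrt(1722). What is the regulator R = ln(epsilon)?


epsilon = 83 + 2*sqrt(1722)
= 165.9940
R = ln(165.9940)
= 5.1120

5.1120


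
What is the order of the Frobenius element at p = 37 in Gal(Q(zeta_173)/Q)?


The Frobenius at p in Gal(Q(zeta_n)/Q) = (Z/nZ)* is the class of p, so its order is ord_173(37), the smallest k >= 1 with 37^k = 1 mod 173.
n = 173 = 173, phi(173) = 172; the order divides phi(n).
Divisors of 172: 1, 2, 4, 43, 86, 172
Repeated squaring mod 173: 37^1 = 37, 37^2 = 158, 37^4 = 52, 37^8 = 109, 37^16 = 117, 37^32 = 22, 37^64 = 138, 37^128 = 14
Test divisors in increasing order:
  k=1: 37^1 = 37 mod 173
  k=2: 37^2 = 158 mod 173
  k=4: 37^4 = 52 mod 173
  k=43: 37^43 = 22 * 109 * 158 * 37 = 172 mod 173
  k=86: 37^86 = 138 * 117 * 52 * 158 = 1 mod 173  <- first divisor giving 1
Order = 86

86
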